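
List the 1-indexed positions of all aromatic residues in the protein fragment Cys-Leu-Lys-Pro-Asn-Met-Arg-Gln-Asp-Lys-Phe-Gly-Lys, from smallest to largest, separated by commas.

Phenylalanine (F), tryptophan (W), and tyrosine (Y) have aromatic ring side chains.
Matching residues: Phe11.

11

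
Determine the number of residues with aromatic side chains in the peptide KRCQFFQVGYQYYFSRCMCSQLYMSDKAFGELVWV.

9

The aromatic amino acids are Phe (F, benzyl), Trp (W, indole), and Tyr (Y, phenol).
Matching residues: F5, F6, Y10, Y12, Y13, F14, Y23, F29, W34.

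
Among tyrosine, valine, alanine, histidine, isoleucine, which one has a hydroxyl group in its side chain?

tyrosine

The –OH-bearing residues are Ser, Thr (aliphatic alcohols), and Tyr (phenol).
Of the listed options, only tyrosine belongs to this group.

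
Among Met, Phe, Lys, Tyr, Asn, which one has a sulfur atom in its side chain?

Met

Only Cys (C) and Met (M) have a sulfur atom in the side chain.
Of the listed options, only Met belongs to this group.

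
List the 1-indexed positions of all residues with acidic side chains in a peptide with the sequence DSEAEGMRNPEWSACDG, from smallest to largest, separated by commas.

The acidic residues are Asp (D) and Glu (E), whose side chains end in a carboxylate group.
Matching residues: D1, E3, E5, E11, D16.

1, 3, 5, 11, 16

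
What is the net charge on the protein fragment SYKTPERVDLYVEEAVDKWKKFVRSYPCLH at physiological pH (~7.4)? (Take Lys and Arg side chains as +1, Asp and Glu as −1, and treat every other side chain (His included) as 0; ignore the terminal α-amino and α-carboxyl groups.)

Positive (K, R): K3, R7, K18, K20, K21, R24 → +6.
Negative (D, E): E6, D9, E13, E14, D17 → −5.
Net charge = (+6) + (−5) = +1.

+1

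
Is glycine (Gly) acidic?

Only D (aspartate) and E (glutamate) carry a side-chain carboxylic acid.
Glycine is not in this group.

No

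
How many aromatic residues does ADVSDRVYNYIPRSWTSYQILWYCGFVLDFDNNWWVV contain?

10

Phenylalanine (F), tryptophan (W), and tyrosine (Y) have aromatic ring side chains.
Matching residues: Y8, Y10, W15, Y18, W22, Y23, F26, F30, W34, W35.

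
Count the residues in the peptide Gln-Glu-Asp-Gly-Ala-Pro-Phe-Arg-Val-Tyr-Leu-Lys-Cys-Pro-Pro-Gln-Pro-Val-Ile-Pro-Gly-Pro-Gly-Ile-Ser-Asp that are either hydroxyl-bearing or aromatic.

Hydroxyl-bearing: S, T, Y. Aromatic: F, W, Y.
Hydroxyl-bearing residues here: Tyr10, Ser25 (2).
Aromatic residues here: Phe7, Tyr10 (2).
Y is in both groups, so the 1 Y residue must not be double-counted.
Total = 2 + 2 − 1 = 3.

3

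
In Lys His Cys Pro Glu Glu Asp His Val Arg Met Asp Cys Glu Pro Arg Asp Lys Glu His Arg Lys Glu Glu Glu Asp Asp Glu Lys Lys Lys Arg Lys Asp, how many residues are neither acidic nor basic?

Acidic: D, E. Basic: K, R, H. All other residues are neither.
Matching residues: Cys3, Pro4, Val9, Met11, Cys13, Pro15.

6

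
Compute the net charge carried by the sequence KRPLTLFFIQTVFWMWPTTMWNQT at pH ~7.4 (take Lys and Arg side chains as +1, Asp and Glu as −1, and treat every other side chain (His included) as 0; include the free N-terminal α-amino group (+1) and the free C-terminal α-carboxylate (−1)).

Positive (K, R): K1, R2 → +2.
Negative (D, E): none → −0.
The N-terminus (+1) and C-terminus (−1) cancel.
Net charge = (+2) + (−0) = +2.

+2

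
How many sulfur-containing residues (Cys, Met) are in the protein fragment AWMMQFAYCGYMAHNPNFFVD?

4

Matching residues: M3, M4, C9, M12.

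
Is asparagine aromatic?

No

The aromatic amino acids are Phe (F, benzyl), Trp (W, indole), and Tyr (Y, phenol).
Asparagine is not in this group.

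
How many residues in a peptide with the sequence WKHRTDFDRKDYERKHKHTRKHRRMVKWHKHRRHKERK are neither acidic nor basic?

8

Acidic: D, E. Basic: K, R, H. All other residues are neither.
Matching residues: W1, T5, F7, Y12, T19, M25, V26, W28.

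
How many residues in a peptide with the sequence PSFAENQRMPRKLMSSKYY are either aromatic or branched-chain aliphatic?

4

Aromatic: F, W, Y. Branched-chain aliphatic: I, L, V.
Aromatic residues here: F3, Y18, Y19 (3).
Branched-chain aliphatic residues here: L13 (1).
The two groups share no amino acid, so total = 3 + 1 = 4.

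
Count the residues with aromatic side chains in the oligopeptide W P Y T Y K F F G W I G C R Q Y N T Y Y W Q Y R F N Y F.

Phenylalanine (F), tryptophan (W), and tyrosine (Y) have aromatic ring side chains.
Matching residues: W1, Y3, Y5, F7, F8, W10, Y16, Y19, Y20, W21, Y23, F25, Y27, F28.

14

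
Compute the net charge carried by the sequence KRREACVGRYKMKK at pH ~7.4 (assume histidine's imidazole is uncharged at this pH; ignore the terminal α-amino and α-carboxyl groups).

+6

Near pH 7.4, K and R contribute +1 each, D and E contribute −1 each, and every other side chain (His included, as stated) is uncharged.
Positive (K, R): K1, R2, R3, R9, K11, K13, K14 → +7.
Negative (D, E): E4 → −1.
Net charge = (+7) + (−1) = +6.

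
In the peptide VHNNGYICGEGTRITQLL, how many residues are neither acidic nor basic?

Acidic: D, E. Basic: K, R, H. All other residues are neither.
Matching residues: V1, N3, N4, G5, Y6, I7, C8, G9, G11, T12, I14, T15, Q16, L17, L18.

15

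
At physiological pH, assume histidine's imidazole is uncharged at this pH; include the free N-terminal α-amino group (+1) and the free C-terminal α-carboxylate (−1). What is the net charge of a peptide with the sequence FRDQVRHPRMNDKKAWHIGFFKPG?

+4

At pH ~7.4 the Lys and Arg side chains are protonated (+1), the Asp and Glu side chains are deprotonated (−1), and with His taken as neutral all other side chains carry no charge.
Positive (K, R): R2, R6, R9, K13, K14, K22 → +6.
Negative (D, E): D3, D12 → −2.
The N-terminus (+1) and C-terminus (−1) cancel.
Net charge = (+6) + (−2) = +4.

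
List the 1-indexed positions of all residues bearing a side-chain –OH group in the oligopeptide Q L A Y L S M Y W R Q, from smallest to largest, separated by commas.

4, 6, 8

S, T, and Y are the three residues with a side-chain hydroxyl.
Matching residues: Y4, S6, Y8.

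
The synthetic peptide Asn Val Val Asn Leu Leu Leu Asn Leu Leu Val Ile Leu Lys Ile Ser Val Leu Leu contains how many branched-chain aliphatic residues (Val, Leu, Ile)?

14

Matching residues: Val2, Val3, Leu5, Leu6, Leu7, Leu9, Leu10, Val11, Ile12, Leu13, Ile15, Val17, Leu18, Leu19.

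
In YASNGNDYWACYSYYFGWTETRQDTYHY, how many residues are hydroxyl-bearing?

12

The –OH-bearing residues are Ser, Thr (aliphatic alcohols), and Tyr (phenol).
Matching residues: Y1, S3, Y8, Y12, S13, Y14, Y15, T19, T21, T25, Y26, Y28.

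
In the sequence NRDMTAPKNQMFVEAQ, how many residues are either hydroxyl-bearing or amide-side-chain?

5

Hydroxyl-bearing: S, T, Y. Amide-side-chain: N, Q.
Hydroxyl-bearing residues here: T5 (1).
Amide-side-chain residues here: N1, N9, Q10, Q16 (4).
The two groups share no amino acid, so total = 1 + 4 = 5.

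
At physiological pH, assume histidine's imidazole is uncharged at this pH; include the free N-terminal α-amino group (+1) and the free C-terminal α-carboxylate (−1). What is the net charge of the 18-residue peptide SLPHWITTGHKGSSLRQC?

Near pH 7.4, K and R contribute +1 each, D and E contribute −1 each, and every other side chain (His included, as stated) is uncharged.
Positive (K, R): K11, R16 → +2.
Negative (D, E): none → −0.
The N-terminus (+1) and C-terminus (−1) cancel.
Net charge = (+2) + (−0) = +2.

+2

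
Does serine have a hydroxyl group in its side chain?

Yes

The –OH-bearing residues are Ser, Thr (aliphatic alcohols), and Tyr (phenol).
Serine is in this group.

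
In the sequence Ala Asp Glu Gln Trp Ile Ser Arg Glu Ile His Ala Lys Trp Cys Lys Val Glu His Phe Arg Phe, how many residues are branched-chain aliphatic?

V, L, and I make up the branched-chain aliphatic group.
Matching residues: Ile6, Ile10, Val17.

3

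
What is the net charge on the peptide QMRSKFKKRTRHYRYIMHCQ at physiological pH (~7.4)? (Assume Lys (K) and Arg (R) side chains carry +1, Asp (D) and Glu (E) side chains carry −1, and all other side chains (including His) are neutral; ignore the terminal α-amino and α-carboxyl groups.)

+7

Positive (K, R): R3, K5, K7, K8, R9, R11, R14 → +7.
Negative (D, E): none → −0.
Net charge = (+7) + (−0) = +7.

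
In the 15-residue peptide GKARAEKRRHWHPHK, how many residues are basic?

9

K, R, and H are the three residues with basic side chains (ε-amine, guanidinium, and imidazole respectively).
Matching residues: K2, R4, K7, R8, R9, H10, H12, H14, K15.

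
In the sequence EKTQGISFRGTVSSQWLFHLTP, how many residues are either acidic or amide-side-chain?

3

Acidic: D, E. Amide-side-chain: N, Q.
Acidic residues here: E1 (1).
Amide-side-chain residues here: Q4, Q15 (2).
The two groups share no amino acid, so total = 1 + 2 = 3.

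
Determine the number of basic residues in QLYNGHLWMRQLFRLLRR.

5

K, R, and H are the three residues with basic side chains (ε-amine, guanidinium, and imidazole respectively).
Matching residues: H6, R10, R14, R17, R18.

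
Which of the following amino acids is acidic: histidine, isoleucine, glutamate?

glutamate

The acidic residues are Asp (D) and Glu (E), whose side chains end in a carboxylate group.
Of the listed options, only glutamate belongs to this group.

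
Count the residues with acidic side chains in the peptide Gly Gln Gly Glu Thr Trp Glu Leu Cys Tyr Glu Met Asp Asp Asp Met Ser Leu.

The acidic residues are Asp (D) and Glu (E), whose side chains end in a carboxylate group.
Matching residues: Glu4, Glu7, Glu11, Asp13, Asp14, Asp15.

6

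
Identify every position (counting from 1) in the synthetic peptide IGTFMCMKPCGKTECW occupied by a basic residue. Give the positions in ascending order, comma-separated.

8, 12

K, R, and H are the three residues with basic side chains (ε-amine, guanidinium, and imidazole respectively).
Matching residues: K8, K12.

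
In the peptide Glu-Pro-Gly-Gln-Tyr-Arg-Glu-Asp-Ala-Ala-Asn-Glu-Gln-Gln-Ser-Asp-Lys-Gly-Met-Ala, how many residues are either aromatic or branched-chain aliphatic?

Aromatic: F, W, Y. Branched-chain aliphatic: I, L, V.
Aromatic residues here: Tyr5 (1).
Branched-chain aliphatic residues here: none (0).
The two groups share no amino acid, so total = 1 + 0 = 1.

1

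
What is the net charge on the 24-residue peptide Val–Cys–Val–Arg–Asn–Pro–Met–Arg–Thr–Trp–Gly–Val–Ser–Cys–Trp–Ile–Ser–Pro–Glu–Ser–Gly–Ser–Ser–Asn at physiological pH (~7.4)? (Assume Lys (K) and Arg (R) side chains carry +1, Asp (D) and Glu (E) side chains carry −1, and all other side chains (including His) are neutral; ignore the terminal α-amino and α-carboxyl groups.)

Positive (K, R): Arg4, Arg8 → +2.
Negative (D, E): Glu19 → −1.
Net charge = (+2) + (−1) = +1.

+1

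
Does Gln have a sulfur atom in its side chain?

No

Only Cys (C) and Met (M) have a sulfur atom in the side chain.
Glutamine is not in this group.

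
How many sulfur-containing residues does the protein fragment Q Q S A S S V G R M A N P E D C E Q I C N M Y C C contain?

Only Cys (C) and Met (M) have a sulfur atom in the side chain.
Matching residues: M10, C16, C20, M22, C24, C25.

6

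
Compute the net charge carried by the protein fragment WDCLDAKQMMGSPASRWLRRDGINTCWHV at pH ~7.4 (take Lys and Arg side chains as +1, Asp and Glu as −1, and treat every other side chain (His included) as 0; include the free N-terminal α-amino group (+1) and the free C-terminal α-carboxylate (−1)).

+1

Positive (K, R): K7, R16, R19, R20 → +4.
Negative (D, E): D2, D5, D21 → −3.
The N-terminus (+1) and C-terminus (−1) cancel.
Net charge = (+4) + (−3) = +1.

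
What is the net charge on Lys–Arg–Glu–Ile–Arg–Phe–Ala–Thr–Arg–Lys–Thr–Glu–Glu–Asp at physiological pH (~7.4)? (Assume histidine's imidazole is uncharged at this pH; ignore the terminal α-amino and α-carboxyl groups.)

+1

At pH ~7.4 the Lys and Arg side chains are protonated (+1), the Asp and Glu side chains are deprotonated (−1), and with His taken as neutral all other side chains carry no charge.
Positive (K, R): Lys1, Arg2, Arg5, Arg9, Lys10 → +5.
Negative (D, E): Glu3, Glu12, Glu13, Asp14 → −4.
Net charge = (+5) + (−4) = +1.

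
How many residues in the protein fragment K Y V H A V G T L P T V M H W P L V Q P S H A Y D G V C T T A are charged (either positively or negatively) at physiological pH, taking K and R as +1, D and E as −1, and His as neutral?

Charged side chains at pH ~7.4: K, R (positive); D, E (negative).
Matching residues: K1, D25.

2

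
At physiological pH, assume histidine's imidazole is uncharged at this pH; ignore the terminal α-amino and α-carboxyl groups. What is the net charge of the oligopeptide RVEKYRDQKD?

+1

Near pH 7.4, K and R contribute +1 each, D and E contribute −1 each, and every other side chain (His included, as stated) is uncharged.
Positive (K, R): R1, K4, R6, K9 → +4.
Negative (D, E): E3, D7, D10 → −3.
Net charge = (+4) + (−3) = +1.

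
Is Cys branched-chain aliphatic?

No

Valine (V), leucine (L), and isoleucine (I) are the branched-chain amino acids.
Cysteine is not in this group.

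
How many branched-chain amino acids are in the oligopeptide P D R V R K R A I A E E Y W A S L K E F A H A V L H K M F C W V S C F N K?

6

The BCAAs are Val, Leu, and Ile — aliphatic side chains with a branch point.
Matching residues: V4, I9, L17, V24, L25, V32.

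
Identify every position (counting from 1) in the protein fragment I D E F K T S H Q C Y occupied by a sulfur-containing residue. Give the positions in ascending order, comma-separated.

The sulfur-bearing residues are cysteine (–SH) and methionine (–S–CH₃).
Matching residues: C10.

10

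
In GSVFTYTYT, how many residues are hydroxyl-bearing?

6

Serine (S), threonine (T), and tyrosine (Y) each carry a hydroxyl group on the side chain.
Matching residues: S2, T5, Y6, T7, Y8, T9.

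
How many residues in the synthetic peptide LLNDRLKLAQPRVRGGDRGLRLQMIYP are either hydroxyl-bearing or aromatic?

1

Hydroxyl-bearing: S, T, Y. Aromatic: F, W, Y.
Hydroxyl-bearing residues here: Y26 (1).
Aromatic residues here: Y26 (1).
Y is in both groups, so the 1 Y residue must not be double-counted.
Total = 1 + 1 − 1 = 1.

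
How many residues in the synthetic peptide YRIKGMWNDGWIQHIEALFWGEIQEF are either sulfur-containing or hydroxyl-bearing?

2

Sulfur-containing: C, M. Hydroxyl-bearing: S, T, Y.
Sulfur-containing residues here: M6 (1).
Hydroxyl-bearing residues here: Y1 (1).
The two groups share no amino acid, so total = 1 + 1 = 2.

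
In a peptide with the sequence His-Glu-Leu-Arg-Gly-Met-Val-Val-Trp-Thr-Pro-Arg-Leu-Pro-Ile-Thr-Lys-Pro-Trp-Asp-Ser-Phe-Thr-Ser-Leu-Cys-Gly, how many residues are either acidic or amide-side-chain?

Acidic: D, E. Amide-side-chain: N, Q.
Acidic residues here: Glu2, Asp20 (2).
Amide-side-chain residues here: none (0).
The two groups share no amino acid, so total = 2 + 0 = 2.

2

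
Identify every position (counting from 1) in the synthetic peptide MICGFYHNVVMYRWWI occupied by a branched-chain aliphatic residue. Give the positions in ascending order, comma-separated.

2, 9, 10, 16

V, L, and I make up the branched-chain aliphatic group.
Matching residues: I2, V9, V10, I16.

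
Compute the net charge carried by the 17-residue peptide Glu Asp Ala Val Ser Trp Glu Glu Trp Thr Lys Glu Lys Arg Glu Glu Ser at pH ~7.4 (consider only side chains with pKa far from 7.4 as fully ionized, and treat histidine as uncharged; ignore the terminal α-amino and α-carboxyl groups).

The side chains ionized at physiological pH are Lys/Arg (+1) and Asp/Glu (−1); with His treated as neutral, nothing else contributes.
Positive (K, R): Lys11, Lys13, Arg14 → +3.
Negative (D, E): Glu1, Asp2, Glu7, Glu8, Glu12, Glu15, Glu16 → −7.
Net charge = (+3) + (−7) = −4.

-4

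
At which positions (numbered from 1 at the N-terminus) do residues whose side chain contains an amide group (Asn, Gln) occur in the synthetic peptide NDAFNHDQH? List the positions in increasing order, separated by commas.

1, 5, 8

Matching residues: N1, N5, Q8.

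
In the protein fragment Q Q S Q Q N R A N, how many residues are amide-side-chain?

6

The amide-side-chain residues are Asn (N) and Gln (Q).
Matching residues: Q1, Q2, Q4, Q5, N6, N9.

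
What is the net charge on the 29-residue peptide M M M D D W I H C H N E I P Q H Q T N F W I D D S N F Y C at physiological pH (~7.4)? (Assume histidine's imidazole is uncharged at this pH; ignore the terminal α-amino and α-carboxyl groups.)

Near pH 7.4, K and R contribute +1 each, D and E contribute −1 each, and every other side chain (His included, as stated) is uncharged.
Positive (K, R): none → +0.
Negative (D, E): D4, D5, E12, D23, D24 → −5.
Net charge = (+0) + (−5) = −5.

-5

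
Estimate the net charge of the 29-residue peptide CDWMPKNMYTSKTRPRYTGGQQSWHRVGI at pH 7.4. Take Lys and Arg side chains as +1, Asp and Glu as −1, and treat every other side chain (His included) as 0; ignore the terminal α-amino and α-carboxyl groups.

Positive (K, R): K6, K12, R14, R16, R26 → +5.
Negative (D, E): D2 → −1.
Net charge = (+5) + (−1) = +4.

+4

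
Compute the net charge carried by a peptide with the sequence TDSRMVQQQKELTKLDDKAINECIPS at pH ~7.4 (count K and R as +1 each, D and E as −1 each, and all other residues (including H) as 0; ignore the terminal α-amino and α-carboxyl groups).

Positive (K, R): R4, K10, K14, K18 → +4.
Negative (D, E): D2, E11, D16, D17, E22 → −5.
Net charge = (+4) + (−5) = −1.

-1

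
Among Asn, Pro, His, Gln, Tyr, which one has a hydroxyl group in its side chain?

S, T, and Y are the three residues with a side-chain hydroxyl.
Of the listed options, only Tyr belongs to this group.

Tyr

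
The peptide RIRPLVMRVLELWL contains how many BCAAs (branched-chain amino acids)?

7

V, L, and I make up the branched-chain aliphatic group.
Matching residues: I2, L5, V6, V9, L10, L12, L14.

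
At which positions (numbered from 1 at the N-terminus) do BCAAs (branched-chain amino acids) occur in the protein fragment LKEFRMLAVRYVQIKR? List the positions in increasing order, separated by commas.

V, L, and I make up the branched-chain aliphatic group.
Matching residues: L1, L7, V9, V12, I14.

1, 7, 9, 12, 14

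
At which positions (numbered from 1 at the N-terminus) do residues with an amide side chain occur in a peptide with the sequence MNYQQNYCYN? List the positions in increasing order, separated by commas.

2, 4, 5, 6, 10

The amide-side-chain residues are Asn (N) and Gln (Q).
Matching residues: N2, Q4, Q5, N6, N10.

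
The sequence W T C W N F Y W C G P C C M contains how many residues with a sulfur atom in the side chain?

Cysteine (C, thiol) and methionine (M, thioether) are the two sulfur-containing amino acids.
Matching residues: C3, C9, C12, C13, M14.

5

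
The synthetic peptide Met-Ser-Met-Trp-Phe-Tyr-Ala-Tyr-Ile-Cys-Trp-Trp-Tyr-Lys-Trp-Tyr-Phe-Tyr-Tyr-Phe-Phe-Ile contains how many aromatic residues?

Phenylalanine (F), tryptophan (W), and tyrosine (Y) have aromatic ring side chains.
Matching residues: Trp4, Phe5, Tyr6, Tyr8, Trp11, Trp12, Tyr13, Trp15, Tyr16, Phe17, Tyr18, Tyr19, Phe20, Phe21.

14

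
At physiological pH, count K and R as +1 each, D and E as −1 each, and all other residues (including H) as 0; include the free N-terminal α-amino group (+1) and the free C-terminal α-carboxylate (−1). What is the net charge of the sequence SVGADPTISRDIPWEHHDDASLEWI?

-5

Positive (K, R): R10 → +1.
Negative (D, E): D5, D11, E15, D18, D19, E23 → −6.
The N-terminus (+1) and C-terminus (−1) cancel.
Net charge = (+1) + (−6) = −5.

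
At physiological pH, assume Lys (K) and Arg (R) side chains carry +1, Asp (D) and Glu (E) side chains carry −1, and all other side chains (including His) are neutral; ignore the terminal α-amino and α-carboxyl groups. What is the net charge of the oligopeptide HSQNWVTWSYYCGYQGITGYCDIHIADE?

-3

Positive (K, R): none → +0.
Negative (D, E): D22, D27, E28 → −3.
Net charge = (+0) + (−3) = −3.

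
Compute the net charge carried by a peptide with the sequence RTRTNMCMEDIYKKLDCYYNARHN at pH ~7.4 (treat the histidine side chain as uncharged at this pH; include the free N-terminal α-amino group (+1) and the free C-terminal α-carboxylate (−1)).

The side chains ionized at physiological pH are Lys/Arg (+1) and Asp/Glu (−1); with His treated as neutral, nothing else contributes.
Positive (K, R): R1, R3, K13, K14, R22 → +5.
Negative (D, E): E9, D10, D16 → −3.
The N-terminus (+1) and C-terminus (−1) cancel.
Net charge = (+5) + (−3) = +2.

+2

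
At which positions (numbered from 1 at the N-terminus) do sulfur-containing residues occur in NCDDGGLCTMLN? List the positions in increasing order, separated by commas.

2, 8, 10

Only Cys (C) and Met (M) have a sulfur atom in the side chain.
Matching residues: C2, C8, M10.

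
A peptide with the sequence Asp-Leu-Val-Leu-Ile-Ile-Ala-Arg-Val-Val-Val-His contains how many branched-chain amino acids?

Valine (V), leucine (L), and isoleucine (I) are the branched-chain amino acids.
Matching residues: Leu2, Val3, Leu4, Ile5, Ile6, Val9, Val10, Val11.

8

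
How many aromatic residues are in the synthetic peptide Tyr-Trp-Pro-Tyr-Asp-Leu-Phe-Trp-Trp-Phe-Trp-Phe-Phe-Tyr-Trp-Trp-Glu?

The aromatic amino acids are Phe (F, benzyl), Trp (W, indole), and Tyr (Y, phenol).
Matching residues: Tyr1, Trp2, Tyr4, Phe7, Trp8, Trp9, Phe10, Trp11, Phe12, Phe13, Tyr14, Trp15, Trp16.

13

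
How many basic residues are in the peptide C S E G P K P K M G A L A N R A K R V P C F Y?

5

K, R, and H are the three residues with basic side chains (ε-amine, guanidinium, and imidazole respectively).
Matching residues: K6, K8, R15, K17, R18.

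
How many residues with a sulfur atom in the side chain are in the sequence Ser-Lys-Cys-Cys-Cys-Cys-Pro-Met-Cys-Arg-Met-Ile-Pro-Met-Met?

9

The sulfur-bearing residues are cysteine (–SH) and methionine (–S–CH₃).
Matching residues: Cys3, Cys4, Cys5, Cys6, Met8, Cys9, Met11, Met14, Met15.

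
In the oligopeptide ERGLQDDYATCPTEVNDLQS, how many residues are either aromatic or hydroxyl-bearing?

4

Aromatic: F, W, Y. Hydroxyl-bearing: S, T, Y.
Aromatic residues here: Y8 (1).
Hydroxyl-bearing residues here: Y8, T10, T13, S20 (4).
Y is in both groups, so the 1 Y residue must not be double-counted.
Total = 1 + 4 − 1 = 4.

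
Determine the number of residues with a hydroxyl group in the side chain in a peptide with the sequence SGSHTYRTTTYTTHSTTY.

14

S, T, and Y are the three residues with a side-chain hydroxyl.
Matching residues: S1, S3, T5, Y6, T8, T9, T10, Y11, T12, T13, S15, T16, T17, Y18.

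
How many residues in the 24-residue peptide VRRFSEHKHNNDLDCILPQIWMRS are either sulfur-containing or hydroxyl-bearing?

4

Sulfur-containing: C, M. Hydroxyl-bearing: S, T, Y.
Sulfur-containing residues here: C15, M22 (2).
Hydroxyl-bearing residues here: S5, S24 (2).
The two groups share no amino acid, so total = 2 + 2 = 4.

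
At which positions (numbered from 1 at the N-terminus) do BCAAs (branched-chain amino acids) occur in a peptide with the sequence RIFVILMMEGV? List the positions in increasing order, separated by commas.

2, 4, 5, 6, 11

Valine (V), leucine (L), and isoleucine (I) are the branched-chain amino acids.
Matching residues: I2, V4, I5, L6, V11.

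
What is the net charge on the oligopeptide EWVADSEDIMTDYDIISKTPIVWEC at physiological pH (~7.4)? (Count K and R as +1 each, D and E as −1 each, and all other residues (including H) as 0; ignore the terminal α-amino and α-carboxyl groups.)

Positive (K, R): K18 → +1.
Negative (D, E): E1, D5, E7, D8, D12, D14, E24 → −7.
Net charge = (+1) + (−7) = −6.

-6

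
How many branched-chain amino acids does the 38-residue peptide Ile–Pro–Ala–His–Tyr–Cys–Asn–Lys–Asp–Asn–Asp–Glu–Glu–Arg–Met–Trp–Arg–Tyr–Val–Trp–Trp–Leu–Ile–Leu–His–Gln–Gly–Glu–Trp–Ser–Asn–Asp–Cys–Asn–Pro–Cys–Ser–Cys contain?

The BCAAs are Val, Leu, and Ile — aliphatic side chains with a branch point.
Matching residues: Ile1, Val19, Leu22, Ile23, Leu24.

5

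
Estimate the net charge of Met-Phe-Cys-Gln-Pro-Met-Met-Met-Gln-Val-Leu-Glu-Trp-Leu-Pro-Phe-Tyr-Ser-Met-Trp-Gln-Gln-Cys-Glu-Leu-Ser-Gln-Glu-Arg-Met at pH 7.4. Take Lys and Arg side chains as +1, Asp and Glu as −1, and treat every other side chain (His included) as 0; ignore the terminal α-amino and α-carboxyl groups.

Positive (K, R): Arg29 → +1.
Negative (D, E): Glu12, Glu24, Glu28 → −3.
Net charge = (+1) + (−3) = −2.

-2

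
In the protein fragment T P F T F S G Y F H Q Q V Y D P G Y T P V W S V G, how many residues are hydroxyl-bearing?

S, T, and Y are the three residues with a side-chain hydroxyl.
Matching residues: T1, T4, S6, Y8, Y14, Y18, T19, S23.

8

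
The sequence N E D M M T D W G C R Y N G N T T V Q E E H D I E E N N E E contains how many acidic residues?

The acidic residues are Asp (D) and Glu (E), whose side chains end in a carboxylate group.
Matching residues: E2, D3, D7, E20, E21, D23, E25, E26, E29, E30.

10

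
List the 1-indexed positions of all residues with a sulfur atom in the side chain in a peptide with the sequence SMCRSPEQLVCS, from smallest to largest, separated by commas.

The sulfur-bearing residues are cysteine (–SH) and methionine (–S–CH₃).
Matching residues: M2, C3, C11.

2, 3, 11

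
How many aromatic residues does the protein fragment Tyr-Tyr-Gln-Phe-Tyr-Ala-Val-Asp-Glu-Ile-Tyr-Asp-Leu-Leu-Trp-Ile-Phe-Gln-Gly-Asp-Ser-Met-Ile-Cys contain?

7

The aromatic amino acids are Phe (F, benzyl), Trp (W, indole), and Tyr (Y, phenol).
Matching residues: Tyr1, Tyr2, Phe4, Tyr5, Tyr11, Trp15, Phe17.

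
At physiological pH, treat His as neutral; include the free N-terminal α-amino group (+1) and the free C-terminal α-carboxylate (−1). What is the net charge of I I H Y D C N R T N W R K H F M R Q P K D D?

At pH ~7.4 the Lys and Arg side chains are protonated (+1), the Asp and Glu side chains are deprotonated (−1), and with His taken as neutral all other side chains carry no charge.
Positive (K, R): R8, R12, K13, R17, K20 → +5.
Negative (D, E): D5, D21, D22 → −3.
The N-terminus (+1) and C-terminus (−1) cancel.
Net charge = (+5) + (−3) = +2.

+2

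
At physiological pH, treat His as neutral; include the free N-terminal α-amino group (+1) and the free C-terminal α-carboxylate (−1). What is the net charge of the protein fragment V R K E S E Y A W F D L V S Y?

The side chains ionized at physiological pH are Lys/Arg (+1) and Asp/Glu (−1); with His treated as neutral, nothing else contributes.
Positive (K, R): R2, K3 → +2.
Negative (D, E): E4, E6, D11 → −3.
The N-terminus (+1) and C-terminus (−1) cancel.
Net charge = (+2) + (−3) = −1.

-1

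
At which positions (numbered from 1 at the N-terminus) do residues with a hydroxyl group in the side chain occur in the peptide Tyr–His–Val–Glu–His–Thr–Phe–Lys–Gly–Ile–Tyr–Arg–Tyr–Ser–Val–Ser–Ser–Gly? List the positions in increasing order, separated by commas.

The –OH-bearing residues are Ser, Thr (aliphatic alcohols), and Tyr (phenol).
Matching residues: Tyr1, Thr6, Tyr11, Tyr13, Ser14, Ser16, Ser17.

1, 6, 11, 13, 14, 16, 17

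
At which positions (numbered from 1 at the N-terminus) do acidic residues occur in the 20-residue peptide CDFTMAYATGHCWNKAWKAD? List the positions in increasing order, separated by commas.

2, 20

Aspartate (D) and glutamate (E) have carboxylic-acid side chains and are the acidic amino acids.
Matching residues: D2, D20.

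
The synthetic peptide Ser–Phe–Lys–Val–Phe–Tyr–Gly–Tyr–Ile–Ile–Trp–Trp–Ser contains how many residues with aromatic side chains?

6

Phenylalanine (F), tryptophan (W), and tyrosine (Y) have aromatic ring side chains.
Matching residues: Phe2, Phe5, Tyr6, Tyr8, Trp11, Trp12.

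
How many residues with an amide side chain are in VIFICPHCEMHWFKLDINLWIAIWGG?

The amide-side-chain residues are Asn (N) and Gln (Q).
Matching residues: N18.

1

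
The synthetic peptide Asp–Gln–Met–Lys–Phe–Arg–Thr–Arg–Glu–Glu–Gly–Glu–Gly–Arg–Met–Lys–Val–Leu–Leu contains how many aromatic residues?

1

Phenylalanine (F), tryptophan (W), and tyrosine (Y) have aromatic ring side chains.
Matching residues: Phe5.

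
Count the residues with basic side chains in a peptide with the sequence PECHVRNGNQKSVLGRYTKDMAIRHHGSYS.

8

K, R, and H are the three residues with basic side chains (ε-amine, guanidinium, and imidazole respectively).
Matching residues: H4, R6, K11, R16, K19, R24, H25, H26.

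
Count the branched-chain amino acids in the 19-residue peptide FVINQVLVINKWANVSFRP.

7

Valine (V), leucine (L), and isoleucine (I) are the branched-chain amino acids.
Matching residues: V2, I3, V6, L7, V8, I9, V15.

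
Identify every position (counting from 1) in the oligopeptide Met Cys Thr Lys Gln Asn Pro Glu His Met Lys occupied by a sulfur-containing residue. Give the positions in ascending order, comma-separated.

Cysteine (C, thiol) and methionine (M, thioether) are the two sulfur-containing amino acids.
Matching residues: Met1, Cys2, Met10.

1, 2, 10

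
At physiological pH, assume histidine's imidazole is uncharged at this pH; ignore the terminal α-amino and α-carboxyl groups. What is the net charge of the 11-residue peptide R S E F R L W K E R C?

At pH ~7.4 the Lys and Arg side chains are protonated (+1), the Asp and Glu side chains are deprotonated (−1), and with His taken as neutral all other side chains carry no charge.
Positive (K, R): R1, R5, K8, R10 → +4.
Negative (D, E): E3, E9 → −2.
Net charge = (+4) + (−2) = +2.

+2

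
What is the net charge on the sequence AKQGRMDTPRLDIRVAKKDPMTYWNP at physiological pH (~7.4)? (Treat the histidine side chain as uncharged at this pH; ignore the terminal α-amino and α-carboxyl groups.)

At pH ~7.4 the Lys and Arg side chains are protonated (+1), the Asp and Glu side chains are deprotonated (−1), and with His taken as neutral all other side chains carry no charge.
Positive (K, R): K2, R5, R10, R14, K17, K18 → +6.
Negative (D, E): D7, D12, D19 → −3.
Net charge = (+6) + (−3) = +3.

+3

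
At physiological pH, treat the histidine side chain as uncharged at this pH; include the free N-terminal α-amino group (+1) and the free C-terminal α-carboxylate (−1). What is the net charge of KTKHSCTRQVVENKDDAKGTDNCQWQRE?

The side chains ionized at physiological pH are Lys/Arg (+1) and Asp/Glu (−1); with His treated as neutral, nothing else contributes.
Positive (K, R): K1, K3, R8, K14, K18, R27 → +6.
Negative (D, E): E12, D15, D16, D21, E28 → −5.
The N-terminus (+1) and C-terminus (−1) cancel.
Net charge = (+6) + (−5) = +1.

+1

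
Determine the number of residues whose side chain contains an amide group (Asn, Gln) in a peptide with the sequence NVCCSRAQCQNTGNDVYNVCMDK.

Matching residues: N1, Q8, Q10, N11, N14, N18.

6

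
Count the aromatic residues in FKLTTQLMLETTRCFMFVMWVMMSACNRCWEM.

Phenylalanine (F), tryptophan (W), and tyrosine (Y) have aromatic ring side chains.
Matching residues: F1, F15, F17, W20, W30.

5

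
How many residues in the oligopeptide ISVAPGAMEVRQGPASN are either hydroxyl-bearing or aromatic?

2

Hydroxyl-bearing: S, T, Y. Aromatic: F, W, Y.
Hydroxyl-bearing residues here: S2, S16 (2).
Aromatic residues here: none (0).
(Y belongs to both groups, but none appear in this sequence.) Total = 2 + 0 = 2.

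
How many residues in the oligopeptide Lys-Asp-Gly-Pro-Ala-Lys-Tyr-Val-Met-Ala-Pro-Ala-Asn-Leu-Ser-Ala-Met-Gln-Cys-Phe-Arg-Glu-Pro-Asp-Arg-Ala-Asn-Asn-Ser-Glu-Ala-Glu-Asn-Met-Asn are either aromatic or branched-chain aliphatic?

Aromatic: F, W, Y. Branched-chain aliphatic: I, L, V.
Aromatic residues here: Tyr7, Phe20 (2).
Branched-chain aliphatic residues here: Val8, Leu14 (2).
The two groups share no amino acid, so total = 2 + 2 = 4.

4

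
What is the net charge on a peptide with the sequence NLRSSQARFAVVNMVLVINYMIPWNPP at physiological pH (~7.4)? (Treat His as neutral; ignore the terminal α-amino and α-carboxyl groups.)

The side chains ionized at physiological pH are Lys/Arg (+1) and Asp/Glu (−1); with His treated as neutral, nothing else contributes.
Positive (K, R): R3, R8 → +2.
Negative (D, E): none → −0.
Net charge = (+2) + (−0) = +2.

+2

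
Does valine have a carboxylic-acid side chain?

No

The acidic residues are Asp (D) and Glu (E), whose side chains end in a carboxylate group.
Valine is not in this group.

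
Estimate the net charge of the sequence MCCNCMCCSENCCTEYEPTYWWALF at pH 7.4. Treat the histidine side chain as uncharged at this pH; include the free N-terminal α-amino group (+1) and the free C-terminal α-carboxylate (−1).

-3

At pH ~7.4 the Lys and Arg side chains are protonated (+1), the Asp and Glu side chains are deprotonated (−1), and with His taken as neutral all other side chains carry no charge.
Positive (K, R): none → +0.
Negative (D, E): E10, E15, E17 → −3.
The N-terminus (+1) and C-terminus (−1) cancel.
Net charge = (+0) + (−3) = −3.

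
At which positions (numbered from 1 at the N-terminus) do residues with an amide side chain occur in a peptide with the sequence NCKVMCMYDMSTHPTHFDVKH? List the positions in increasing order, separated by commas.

1

The amide-side-chain residues are Asn (N) and Gln (Q).
Matching residues: N1.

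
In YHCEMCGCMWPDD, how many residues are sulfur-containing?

5

Cysteine (C, thiol) and methionine (M, thioether) are the two sulfur-containing amino acids.
Matching residues: C3, M5, C6, C8, M9.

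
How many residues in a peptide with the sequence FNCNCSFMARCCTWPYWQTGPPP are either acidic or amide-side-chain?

Acidic: D, E. Amide-side-chain: N, Q.
Acidic residues here: none (0).
Amide-side-chain residues here: N2, N4, Q18 (3).
The two groups share no amino acid, so total = 0 + 3 = 3.

3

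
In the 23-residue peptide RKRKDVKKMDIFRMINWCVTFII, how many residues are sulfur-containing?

Cysteine (C, thiol) and methionine (M, thioether) are the two sulfur-containing amino acids.
Matching residues: M9, M14, C18.

3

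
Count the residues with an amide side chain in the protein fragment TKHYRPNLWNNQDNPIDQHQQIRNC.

9

Asparagine (N) and glutamine (Q) have uncharged amide side chains.
Matching residues: N7, N10, N11, Q12, N14, Q18, Q20, Q21, N24.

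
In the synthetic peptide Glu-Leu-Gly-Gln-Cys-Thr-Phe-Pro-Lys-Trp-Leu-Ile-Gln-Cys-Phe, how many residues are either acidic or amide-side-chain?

3

Acidic: D, E. Amide-side-chain: N, Q.
Acidic residues here: Glu1 (1).
Amide-side-chain residues here: Gln4, Gln13 (2).
The two groups share no amino acid, so total = 1 + 2 = 3.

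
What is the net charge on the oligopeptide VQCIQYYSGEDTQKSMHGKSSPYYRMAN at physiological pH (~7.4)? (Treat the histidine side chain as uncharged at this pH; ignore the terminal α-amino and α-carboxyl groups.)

The side chains ionized at physiological pH are Lys/Arg (+1) and Asp/Glu (−1); with His treated as neutral, nothing else contributes.
Positive (K, R): K14, K19, R25 → +3.
Negative (D, E): E10, D11 → −2.
Net charge = (+3) + (−2) = +1.

+1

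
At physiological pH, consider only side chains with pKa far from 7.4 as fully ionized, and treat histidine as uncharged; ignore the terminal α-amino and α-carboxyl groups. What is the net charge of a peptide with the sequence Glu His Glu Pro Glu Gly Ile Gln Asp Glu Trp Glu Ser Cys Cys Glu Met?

Near pH 7.4, K and R contribute +1 each, D and E contribute −1 each, and every other side chain (His included, as stated) is uncharged.
Positive (K, R): none → +0.
Negative (D, E): Glu1, Glu3, Glu5, Asp9, Glu10, Glu12, Glu16 → −7.
Net charge = (+0) + (−7) = −7.

-7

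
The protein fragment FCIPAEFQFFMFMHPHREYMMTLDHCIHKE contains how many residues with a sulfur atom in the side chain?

Only Cys (C) and Met (M) have a sulfur atom in the side chain.
Matching residues: C2, M11, M13, M20, M21, C26.

6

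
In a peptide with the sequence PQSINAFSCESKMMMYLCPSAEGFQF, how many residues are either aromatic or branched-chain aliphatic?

6

Aromatic: F, W, Y. Branched-chain aliphatic: I, L, V.
Aromatic residues here: F7, Y16, F24, F26 (4).
Branched-chain aliphatic residues here: I4, L17 (2).
The two groups share no amino acid, so total = 4 + 2 = 6.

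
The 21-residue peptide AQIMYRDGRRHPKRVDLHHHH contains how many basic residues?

Lysine (K), arginine (R), and histidine (H) have basic, nitrogen-containing side chains.
Matching residues: R6, R9, R10, H11, K13, R14, H18, H19, H20, H21.

10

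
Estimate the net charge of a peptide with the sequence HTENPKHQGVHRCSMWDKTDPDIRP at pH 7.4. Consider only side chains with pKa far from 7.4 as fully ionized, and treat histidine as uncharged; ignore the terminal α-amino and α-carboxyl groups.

At pH ~7.4 the Lys and Arg side chains are protonated (+1), the Asp and Glu side chains are deprotonated (−1), and with His taken as neutral all other side chains carry no charge.
Positive (K, R): K6, R12, K18, R24 → +4.
Negative (D, E): E3, D17, D20, D22 → −4.
Net charge = (+4) + (−4) = 0.

0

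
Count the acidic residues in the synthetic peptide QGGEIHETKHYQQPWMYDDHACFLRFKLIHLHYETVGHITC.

Aspartate (D) and glutamate (E) have carboxylic-acid side chains and are the acidic amino acids.
Matching residues: E4, E7, D18, D19, E34.

5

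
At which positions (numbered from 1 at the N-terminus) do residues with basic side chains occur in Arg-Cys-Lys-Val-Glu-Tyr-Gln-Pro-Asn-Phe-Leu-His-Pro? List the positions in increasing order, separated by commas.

1, 3, 12

The basic amino acids are Lys (K), Arg (R), and His (H).
Matching residues: Arg1, Lys3, His12.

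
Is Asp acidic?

Yes

Only D (aspartate) and E (glutamate) carry a side-chain carboxylic acid.
Aspartate is in this group.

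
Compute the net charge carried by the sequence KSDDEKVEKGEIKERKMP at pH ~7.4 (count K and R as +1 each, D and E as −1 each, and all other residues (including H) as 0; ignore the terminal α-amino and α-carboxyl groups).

Positive (K, R): K1, K6, K9, K13, R15, K16 → +6.
Negative (D, E): D3, D4, E5, E8, E11, E14 → −6.
Net charge = (+6) + (−6) = 0.

0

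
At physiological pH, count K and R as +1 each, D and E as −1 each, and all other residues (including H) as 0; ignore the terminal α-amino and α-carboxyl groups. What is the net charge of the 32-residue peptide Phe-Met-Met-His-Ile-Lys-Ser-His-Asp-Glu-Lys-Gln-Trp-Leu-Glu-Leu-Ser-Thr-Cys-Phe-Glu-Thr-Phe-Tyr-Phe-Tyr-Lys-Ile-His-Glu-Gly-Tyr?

Positive (K, R): Lys6, Lys11, Lys27 → +3.
Negative (D, E): Asp9, Glu10, Glu15, Glu21, Glu30 → −5.
Net charge = (+3) + (−5) = −2.

-2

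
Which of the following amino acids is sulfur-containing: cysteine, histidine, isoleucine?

Cysteine (C, thiol) and methionine (M, thioether) are the two sulfur-containing amino acids.
Of the listed options, only cysteine belongs to this group.

cysteine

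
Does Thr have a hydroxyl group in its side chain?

Serine (S), threonine (T), and tyrosine (Y) each carry a hydroxyl group on the side chain.
Threonine is in this group.

Yes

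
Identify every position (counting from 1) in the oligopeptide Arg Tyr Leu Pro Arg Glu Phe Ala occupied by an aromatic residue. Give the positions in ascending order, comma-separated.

2, 7

Phenylalanine (F), tryptophan (W), and tyrosine (Y) have aromatic ring side chains.
Matching residues: Tyr2, Phe7.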